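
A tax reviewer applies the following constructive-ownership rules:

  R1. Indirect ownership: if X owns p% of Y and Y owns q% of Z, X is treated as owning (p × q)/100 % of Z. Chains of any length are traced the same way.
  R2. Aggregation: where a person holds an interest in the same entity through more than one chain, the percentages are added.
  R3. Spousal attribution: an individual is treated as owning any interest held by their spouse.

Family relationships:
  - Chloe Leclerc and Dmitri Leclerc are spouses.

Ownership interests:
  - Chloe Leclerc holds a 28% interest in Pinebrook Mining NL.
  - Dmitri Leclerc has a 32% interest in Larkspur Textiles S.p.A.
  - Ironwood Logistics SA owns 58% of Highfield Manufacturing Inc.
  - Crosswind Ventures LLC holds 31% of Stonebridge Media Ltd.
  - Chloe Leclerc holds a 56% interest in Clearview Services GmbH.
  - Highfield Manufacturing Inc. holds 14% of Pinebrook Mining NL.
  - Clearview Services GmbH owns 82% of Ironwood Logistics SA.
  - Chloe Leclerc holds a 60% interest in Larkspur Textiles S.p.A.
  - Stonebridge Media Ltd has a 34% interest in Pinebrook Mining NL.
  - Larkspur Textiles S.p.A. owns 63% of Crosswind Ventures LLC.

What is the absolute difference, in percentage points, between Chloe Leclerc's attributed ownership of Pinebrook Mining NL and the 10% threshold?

By spousal attribution (R3), Chloe Leclerc is treated as also owning Dmitri Leclerc's interest in Larkspur Textiles S.p.A, giving 60% + 32% = 92%.
Chain via Clearview Services GmbH → Ironwood Logistics SA → Highfield Manufacturing Inc. (R1): 56% × 82% × 58% × 14% = 3.728704% of Pinebrook Mining NL.
Chain via Larkspur Textiles S.p.A. → Crosswind Ventures LLC → Stonebridge Media Ltd (R1): 92% × 63% × 31% × 34% = 6.108984% of Pinebrook Mining NL.
Direct interest in Pinebrook Mining NL: 28%.
Aggregating (R2): 3.728704% + 6.108984% + 28% = 37.837688%.
37.837688% exceeds the 10% threshold by 27.837688 percentage points.

27.837688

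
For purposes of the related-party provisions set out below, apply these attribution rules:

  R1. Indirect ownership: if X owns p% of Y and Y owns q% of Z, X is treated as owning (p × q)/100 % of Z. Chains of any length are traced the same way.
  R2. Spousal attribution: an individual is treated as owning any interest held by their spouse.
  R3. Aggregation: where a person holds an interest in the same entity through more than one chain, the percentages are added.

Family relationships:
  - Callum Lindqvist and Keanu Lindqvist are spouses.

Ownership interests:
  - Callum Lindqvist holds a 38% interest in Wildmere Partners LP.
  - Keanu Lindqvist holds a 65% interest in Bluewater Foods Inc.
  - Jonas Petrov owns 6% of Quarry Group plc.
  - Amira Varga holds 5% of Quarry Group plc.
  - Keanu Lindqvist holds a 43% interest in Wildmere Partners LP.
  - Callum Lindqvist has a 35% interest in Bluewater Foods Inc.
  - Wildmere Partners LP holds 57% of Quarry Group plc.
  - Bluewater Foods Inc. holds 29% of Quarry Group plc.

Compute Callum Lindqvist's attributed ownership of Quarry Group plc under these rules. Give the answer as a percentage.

By spousal attribution (R2), Callum Lindqvist is treated as also owning Keanu Lindqvist's interest in Wildmere Partners LP, giving 38% + 43% = 81%.
By spousal attribution (R2), Callum Lindqvist is treated as also owning Keanu Lindqvist's interest in Bluewater Foods Inc, giving 35% + 65% = 100%.
Chain via Wildmere Partners LP (R1): 81% × 57% = 46.17% of Quarry Group plc.
Chain via Bluewater Foods Inc. (R1): 100% × 29% = 29% of Quarry Group plc.
Aggregating (R3): 46.17% + 29% = 75.17%.

75.17%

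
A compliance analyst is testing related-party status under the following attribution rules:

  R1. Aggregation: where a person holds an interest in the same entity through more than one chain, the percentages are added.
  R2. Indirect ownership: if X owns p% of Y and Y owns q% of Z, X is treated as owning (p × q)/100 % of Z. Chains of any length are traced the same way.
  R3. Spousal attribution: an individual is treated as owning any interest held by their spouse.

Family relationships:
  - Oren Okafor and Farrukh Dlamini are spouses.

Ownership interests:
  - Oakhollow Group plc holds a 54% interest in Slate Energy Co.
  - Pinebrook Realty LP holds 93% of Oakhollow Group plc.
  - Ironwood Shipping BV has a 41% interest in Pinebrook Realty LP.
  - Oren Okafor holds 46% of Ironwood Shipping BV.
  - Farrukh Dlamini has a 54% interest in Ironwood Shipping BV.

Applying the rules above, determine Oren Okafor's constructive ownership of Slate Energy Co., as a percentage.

20.5902%

By spousal attribution (R3), Oren Okafor is treated as also owning Farrukh Dlamini's interest in Ironwood Shipping BV, giving 46% + 54% = 100%.
Chain via Ironwood Shipping BV → Pinebrook Realty LP → Oakhollow Group plc (R2): 100% × 41% × 93% × 54% = 20.5902% of Slate Energy Co.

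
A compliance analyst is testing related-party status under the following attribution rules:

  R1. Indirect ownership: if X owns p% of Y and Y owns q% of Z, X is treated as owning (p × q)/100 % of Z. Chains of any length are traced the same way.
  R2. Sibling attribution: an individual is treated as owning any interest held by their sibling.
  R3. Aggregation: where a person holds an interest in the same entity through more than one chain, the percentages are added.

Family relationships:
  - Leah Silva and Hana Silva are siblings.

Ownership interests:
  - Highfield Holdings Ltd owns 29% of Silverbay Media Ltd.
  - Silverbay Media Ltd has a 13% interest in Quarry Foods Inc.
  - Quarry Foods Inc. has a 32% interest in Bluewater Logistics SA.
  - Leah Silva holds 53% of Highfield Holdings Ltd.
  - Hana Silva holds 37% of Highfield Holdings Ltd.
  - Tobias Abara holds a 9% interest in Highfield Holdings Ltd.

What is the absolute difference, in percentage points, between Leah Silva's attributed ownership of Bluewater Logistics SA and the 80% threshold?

78.91424

By sibling attribution (R2), Leah Silva is treated as also owning Hana Silva's interest in Highfield Holdings Ltd, giving 53% + 37% = 90%.
Chain via Highfield Holdings Ltd → Silverbay Media Ltd → Quarry Foods Inc. (R1): 90% × 29% × 13% × 32% = 1.08576% of Bluewater Logistics SA.
1.08576% falls short of the 80% threshold by 78.91424 percentage points.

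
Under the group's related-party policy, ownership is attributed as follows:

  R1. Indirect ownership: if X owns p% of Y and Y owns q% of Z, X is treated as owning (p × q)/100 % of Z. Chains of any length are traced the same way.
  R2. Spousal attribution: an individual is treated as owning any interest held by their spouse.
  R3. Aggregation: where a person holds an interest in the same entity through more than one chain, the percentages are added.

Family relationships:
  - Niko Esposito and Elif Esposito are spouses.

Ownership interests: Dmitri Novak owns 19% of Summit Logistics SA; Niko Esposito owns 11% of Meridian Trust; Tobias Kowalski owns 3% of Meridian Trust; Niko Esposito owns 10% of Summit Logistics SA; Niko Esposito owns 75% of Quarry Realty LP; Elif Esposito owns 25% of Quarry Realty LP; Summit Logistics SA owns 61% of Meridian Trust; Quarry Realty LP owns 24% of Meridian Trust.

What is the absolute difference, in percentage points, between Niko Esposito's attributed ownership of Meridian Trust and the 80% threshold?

38.9

By spousal attribution (R2), Niko Esposito is treated as also owning Elif Esposito's interest in Quarry Realty LP, giving 75% + 25% = 100%.
Chain via Summit Logistics SA (R1): 10% × 61% = 6.1% of Meridian Trust.
Chain via Quarry Realty LP (R1): 100% × 24% = 24% of Meridian Trust.
Direct interest in Meridian Trust: 11%.
Aggregating (R3): 6.1% + 24% + 11% = 41.1%.
41.1% falls short of the 80% threshold by 38.9 percentage points.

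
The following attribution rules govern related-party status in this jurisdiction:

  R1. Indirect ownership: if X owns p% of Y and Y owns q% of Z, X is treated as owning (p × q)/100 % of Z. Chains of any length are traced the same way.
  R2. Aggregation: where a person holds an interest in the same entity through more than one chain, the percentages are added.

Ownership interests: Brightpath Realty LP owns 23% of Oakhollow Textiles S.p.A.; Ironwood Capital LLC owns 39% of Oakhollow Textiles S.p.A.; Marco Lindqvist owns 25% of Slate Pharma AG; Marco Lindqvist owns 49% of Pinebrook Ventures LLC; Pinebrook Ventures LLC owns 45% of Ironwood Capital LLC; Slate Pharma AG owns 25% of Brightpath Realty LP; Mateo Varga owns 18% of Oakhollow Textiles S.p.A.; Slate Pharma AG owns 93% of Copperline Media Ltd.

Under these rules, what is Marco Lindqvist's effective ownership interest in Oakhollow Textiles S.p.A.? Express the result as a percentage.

Chain via Slate Pharma AG → Brightpath Realty LP (R1): 25% × 25% × 23% = 1.4375% of Oakhollow Textiles S.p.A.
Chain via Pinebrook Ventures LLC → Ironwood Capital LLC (R1): 49% × 45% × 39% = 8.5995% of Oakhollow Textiles S.p.A.
Aggregating (R2): 1.4375% + 8.5995% = 10.037%.

10.037%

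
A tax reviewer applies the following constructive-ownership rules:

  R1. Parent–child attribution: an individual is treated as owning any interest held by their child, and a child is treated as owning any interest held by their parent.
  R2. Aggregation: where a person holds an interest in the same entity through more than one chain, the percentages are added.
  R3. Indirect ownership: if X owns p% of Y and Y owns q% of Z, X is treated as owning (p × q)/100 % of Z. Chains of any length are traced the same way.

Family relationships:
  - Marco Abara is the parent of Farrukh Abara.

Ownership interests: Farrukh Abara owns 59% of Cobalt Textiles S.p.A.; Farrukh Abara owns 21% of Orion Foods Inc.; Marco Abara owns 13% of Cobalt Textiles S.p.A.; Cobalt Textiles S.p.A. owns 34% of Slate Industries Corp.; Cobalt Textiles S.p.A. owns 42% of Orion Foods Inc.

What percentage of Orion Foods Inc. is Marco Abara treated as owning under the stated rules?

51.24%

By parent–child attribution (R1), Marco Abara is treated as also owning Farrukh Abara's interest in Cobalt Textiles S.p.A, giving 13% + 59% = 72%.
By parent–child attribution (R1), Marco Abara is treated as owning Farrukh Abara's 21% interest in Orion Foods Inc.
Chain via Cobalt Textiles S.p.A. (R3): 72% × 42% = 30.24% of Orion Foods Inc.
Direct interest in Orion Foods Inc: 21%.
Aggregating (R2): 30.24% + 21% = 51.24%.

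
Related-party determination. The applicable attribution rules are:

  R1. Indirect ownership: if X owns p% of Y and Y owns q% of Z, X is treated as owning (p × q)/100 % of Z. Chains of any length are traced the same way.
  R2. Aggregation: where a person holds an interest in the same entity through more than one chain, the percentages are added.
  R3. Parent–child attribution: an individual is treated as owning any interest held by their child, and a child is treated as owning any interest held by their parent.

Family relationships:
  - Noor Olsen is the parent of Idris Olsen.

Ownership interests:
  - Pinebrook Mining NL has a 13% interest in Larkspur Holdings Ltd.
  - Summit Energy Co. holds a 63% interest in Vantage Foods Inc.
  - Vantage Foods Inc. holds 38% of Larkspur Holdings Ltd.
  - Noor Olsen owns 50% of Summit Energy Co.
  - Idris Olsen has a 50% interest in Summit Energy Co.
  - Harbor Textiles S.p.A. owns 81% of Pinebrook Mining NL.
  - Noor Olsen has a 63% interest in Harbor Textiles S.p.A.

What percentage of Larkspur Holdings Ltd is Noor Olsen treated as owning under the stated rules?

By parent–child attribution (R3), Noor Olsen is treated as also owning Idris Olsen's interest in Summit Energy Co, giving 50% + 50% = 100%.
Chain via Summit Energy Co. → Vantage Foods Inc. (R1): 100% × 63% × 38% = 23.94% of Larkspur Holdings Ltd.
Chain via Harbor Textiles S.p.A. → Pinebrook Mining NL (R1): 63% × 81% × 13% = 6.6339% of Larkspur Holdings Ltd.
Aggregating (R2): 23.94% + 6.6339% = 30.5739%.

30.5739%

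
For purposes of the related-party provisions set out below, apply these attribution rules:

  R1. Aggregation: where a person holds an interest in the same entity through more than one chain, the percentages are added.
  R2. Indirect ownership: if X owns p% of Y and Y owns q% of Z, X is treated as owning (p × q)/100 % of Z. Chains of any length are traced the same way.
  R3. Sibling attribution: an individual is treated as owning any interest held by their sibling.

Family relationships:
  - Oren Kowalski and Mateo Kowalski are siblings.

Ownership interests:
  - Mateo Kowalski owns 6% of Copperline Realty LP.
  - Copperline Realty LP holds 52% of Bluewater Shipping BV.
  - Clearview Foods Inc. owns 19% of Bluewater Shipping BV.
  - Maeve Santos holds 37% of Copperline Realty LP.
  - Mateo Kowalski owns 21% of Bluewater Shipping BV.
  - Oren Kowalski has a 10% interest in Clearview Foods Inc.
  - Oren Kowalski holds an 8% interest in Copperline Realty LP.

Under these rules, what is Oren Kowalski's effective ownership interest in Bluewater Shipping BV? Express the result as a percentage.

By sibling attribution (R3), Oren Kowalski is treated as also owning Mateo Kowalski's interest in Copperline Realty LP, giving 8% + 6% = 14%.
By sibling attribution (R3), Oren Kowalski is treated as owning Mateo Kowalski's 21% interest in Bluewater Shipping BV.
Chain via Clearview Foods Inc. (R2): 10% × 19% = 1.9% of Bluewater Shipping BV.
Chain via Copperline Realty LP (R2): 14% × 52% = 7.28% of Bluewater Shipping BV.
Direct interest in Bluewater Shipping BV: 21%.
Aggregating (R1): 1.9% + 7.28% + 21% = 30.18%.

30.18%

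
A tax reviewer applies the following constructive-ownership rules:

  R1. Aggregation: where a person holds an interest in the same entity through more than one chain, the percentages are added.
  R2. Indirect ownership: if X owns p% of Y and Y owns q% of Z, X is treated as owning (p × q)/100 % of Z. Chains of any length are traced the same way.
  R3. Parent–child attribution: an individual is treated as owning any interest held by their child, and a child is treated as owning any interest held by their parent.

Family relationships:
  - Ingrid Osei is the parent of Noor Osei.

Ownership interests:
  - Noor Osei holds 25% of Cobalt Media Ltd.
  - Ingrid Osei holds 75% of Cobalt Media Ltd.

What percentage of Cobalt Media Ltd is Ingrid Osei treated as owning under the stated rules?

100%

By parent–child attribution (R3), Ingrid Osei is treated as also owning Noor Osei's interest in Cobalt Media Ltd, giving 75% + 25% = 100%.
Direct interest in Cobalt Media Ltd: 100%.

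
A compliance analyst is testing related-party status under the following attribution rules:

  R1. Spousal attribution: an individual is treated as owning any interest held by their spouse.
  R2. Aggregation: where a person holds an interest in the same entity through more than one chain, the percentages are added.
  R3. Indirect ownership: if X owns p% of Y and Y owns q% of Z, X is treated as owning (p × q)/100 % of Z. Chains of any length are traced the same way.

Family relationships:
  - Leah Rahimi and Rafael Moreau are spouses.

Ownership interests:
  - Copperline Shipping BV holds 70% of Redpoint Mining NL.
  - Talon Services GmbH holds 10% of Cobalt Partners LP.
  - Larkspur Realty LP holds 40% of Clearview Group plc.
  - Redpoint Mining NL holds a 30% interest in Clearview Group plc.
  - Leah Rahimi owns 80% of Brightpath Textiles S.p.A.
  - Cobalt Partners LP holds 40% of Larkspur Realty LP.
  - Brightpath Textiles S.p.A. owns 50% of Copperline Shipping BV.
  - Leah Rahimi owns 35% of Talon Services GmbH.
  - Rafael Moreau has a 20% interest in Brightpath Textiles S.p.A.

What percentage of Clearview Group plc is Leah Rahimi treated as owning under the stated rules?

By spousal attribution (R1), Leah Rahimi is treated as also owning Rafael Moreau's interest in Brightpath Textiles S.p.A, giving 80% + 20% = 100%.
Chain via Talon Services GmbH → Cobalt Partners LP → Larkspur Realty LP (R3): 35% × 10% × 40% × 40% = 0.56% of Clearview Group plc.
Chain via Brightpath Textiles S.p.A. → Copperline Shipping BV → Redpoint Mining NL (R3): 100% × 50% × 70% × 30% = 10.5% of Clearview Group plc.
Aggregating (R2): 0.56% + 10.5% = 11.06%.

11.06%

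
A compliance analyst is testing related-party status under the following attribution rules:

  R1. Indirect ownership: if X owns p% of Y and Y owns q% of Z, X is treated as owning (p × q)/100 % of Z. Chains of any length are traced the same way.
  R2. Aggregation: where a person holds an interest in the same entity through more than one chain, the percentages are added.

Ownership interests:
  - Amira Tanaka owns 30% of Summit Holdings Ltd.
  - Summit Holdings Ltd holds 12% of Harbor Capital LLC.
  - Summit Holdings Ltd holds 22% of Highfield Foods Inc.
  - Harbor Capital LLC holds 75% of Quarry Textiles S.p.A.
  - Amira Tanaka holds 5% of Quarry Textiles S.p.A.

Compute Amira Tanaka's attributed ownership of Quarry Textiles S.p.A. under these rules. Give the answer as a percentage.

7.7%

Chain via Summit Holdings Ltd → Harbor Capital LLC (R1): 30% × 12% × 75% = 2.7% of Quarry Textiles S.p.A.
Direct interest in Quarry Textiles S.p.A: 5%.
Aggregating (R2): 2.7% + 5% = 7.7%.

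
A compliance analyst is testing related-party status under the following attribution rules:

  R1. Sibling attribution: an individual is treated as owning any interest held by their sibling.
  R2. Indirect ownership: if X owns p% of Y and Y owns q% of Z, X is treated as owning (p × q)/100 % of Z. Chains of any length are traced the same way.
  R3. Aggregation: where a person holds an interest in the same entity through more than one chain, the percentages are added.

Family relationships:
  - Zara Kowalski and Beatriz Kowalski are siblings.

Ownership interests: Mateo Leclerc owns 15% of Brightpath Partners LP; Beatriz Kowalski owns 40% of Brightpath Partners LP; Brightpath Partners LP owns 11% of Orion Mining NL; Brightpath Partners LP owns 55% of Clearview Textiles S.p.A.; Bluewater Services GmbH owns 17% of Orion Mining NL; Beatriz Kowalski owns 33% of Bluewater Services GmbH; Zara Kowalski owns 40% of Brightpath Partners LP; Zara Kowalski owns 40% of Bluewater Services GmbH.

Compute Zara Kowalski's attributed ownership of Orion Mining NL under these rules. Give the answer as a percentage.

By sibling attribution (R1), Zara Kowalski is treated as also owning Beatriz Kowalski's interest in Brightpath Partners LP, giving 40% + 40% = 80%.
By sibling attribution (R1), Zara Kowalski is treated as also owning Beatriz Kowalski's interest in Bluewater Services GmbH, giving 40% + 33% = 73%.
Chain via Brightpath Partners LP (R2): 80% × 11% = 8.8% of Orion Mining NL.
Chain via Bluewater Services GmbH (R2): 73% × 17% = 12.41% of Orion Mining NL.
Aggregating (R3): 8.8% + 12.41% = 21.21%.

21.21%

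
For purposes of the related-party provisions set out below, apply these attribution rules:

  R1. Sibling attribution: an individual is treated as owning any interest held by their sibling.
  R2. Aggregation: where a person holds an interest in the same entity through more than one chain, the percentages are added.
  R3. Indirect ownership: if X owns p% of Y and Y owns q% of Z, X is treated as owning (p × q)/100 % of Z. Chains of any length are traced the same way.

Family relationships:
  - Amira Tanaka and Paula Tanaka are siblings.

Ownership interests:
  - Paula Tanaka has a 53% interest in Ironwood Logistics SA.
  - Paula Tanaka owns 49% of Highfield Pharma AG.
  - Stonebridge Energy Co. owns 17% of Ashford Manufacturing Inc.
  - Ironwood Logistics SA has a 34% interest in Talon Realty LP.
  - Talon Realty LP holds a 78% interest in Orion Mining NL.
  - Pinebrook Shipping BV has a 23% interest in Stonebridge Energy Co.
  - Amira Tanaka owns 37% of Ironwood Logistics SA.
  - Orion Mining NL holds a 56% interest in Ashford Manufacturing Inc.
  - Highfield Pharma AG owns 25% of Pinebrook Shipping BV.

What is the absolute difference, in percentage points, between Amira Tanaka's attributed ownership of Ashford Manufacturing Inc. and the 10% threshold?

3.845055

By sibling attribution (R1), Amira Tanaka is treated as also owning Paula Tanaka's interest in Ironwood Logistics SA, giving 37% + 53% = 90%.
By sibling attribution (R1), Amira Tanaka is treated as owning Paula Tanaka's 49% interest in Highfield Pharma AG.
Chain via Ironwood Logistics SA → Talon Realty LP → Orion Mining NL (R3): 90% × 34% × 78% × 56% = 13.36608% of Ashford Manufacturing Inc.
Chain via Highfield Pharma AG → Pinebrook Shipping BV → Stonebridge Energy Co. (R3): 49% × 25% × 23% × 17% = 0.478975% of Ashford Manufacturing Inc.
Aggregating (R2): 13.36608% + 0.478975% = 13.845055%.
13.845055% exceeds the 10% threshold by 3.845055 percentage points.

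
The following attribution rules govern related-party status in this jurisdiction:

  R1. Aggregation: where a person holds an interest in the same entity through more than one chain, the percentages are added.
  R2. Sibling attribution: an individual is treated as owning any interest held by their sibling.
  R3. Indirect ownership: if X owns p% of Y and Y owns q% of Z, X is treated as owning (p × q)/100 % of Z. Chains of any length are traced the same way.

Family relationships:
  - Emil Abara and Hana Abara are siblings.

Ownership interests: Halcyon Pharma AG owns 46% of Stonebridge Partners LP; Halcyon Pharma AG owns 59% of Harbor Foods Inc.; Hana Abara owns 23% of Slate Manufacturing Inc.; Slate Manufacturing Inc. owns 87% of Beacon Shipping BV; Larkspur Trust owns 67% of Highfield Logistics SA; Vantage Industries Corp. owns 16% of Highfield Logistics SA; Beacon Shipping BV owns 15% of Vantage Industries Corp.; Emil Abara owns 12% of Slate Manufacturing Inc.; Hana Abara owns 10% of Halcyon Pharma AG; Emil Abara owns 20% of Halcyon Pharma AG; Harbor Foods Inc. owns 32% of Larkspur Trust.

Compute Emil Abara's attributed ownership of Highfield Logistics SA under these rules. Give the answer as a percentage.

By sibling attribution (R2), Emil Abara is treated as also owning Hana Abara's interest in Halcyon Pharma AG, giving 20% + 10% = 30%.
By sibling attribution (R2), Emil Abara is treated as also owning Hana Abara's interest in Slate Manufacturing Inc, giving 12% + 23% = 35%.
Chain via Halcyon Pharma AG → Harbor Foods Inc. → Larkspur Trust (R3): 30% × 59% × 32% × 67% = 3.79488% of Highfield Logistics SA.
Chain via Slate Manufacturing Inc. → Beacon Shipping BV → Vantage Industries Corp. (R3): 35% × 87% × 15% × 16% = 0.7308% of Highfield Logistics SA.
Aggregating (R1): 3.79488% + 0.7308% = 4.52568%.

4.52568%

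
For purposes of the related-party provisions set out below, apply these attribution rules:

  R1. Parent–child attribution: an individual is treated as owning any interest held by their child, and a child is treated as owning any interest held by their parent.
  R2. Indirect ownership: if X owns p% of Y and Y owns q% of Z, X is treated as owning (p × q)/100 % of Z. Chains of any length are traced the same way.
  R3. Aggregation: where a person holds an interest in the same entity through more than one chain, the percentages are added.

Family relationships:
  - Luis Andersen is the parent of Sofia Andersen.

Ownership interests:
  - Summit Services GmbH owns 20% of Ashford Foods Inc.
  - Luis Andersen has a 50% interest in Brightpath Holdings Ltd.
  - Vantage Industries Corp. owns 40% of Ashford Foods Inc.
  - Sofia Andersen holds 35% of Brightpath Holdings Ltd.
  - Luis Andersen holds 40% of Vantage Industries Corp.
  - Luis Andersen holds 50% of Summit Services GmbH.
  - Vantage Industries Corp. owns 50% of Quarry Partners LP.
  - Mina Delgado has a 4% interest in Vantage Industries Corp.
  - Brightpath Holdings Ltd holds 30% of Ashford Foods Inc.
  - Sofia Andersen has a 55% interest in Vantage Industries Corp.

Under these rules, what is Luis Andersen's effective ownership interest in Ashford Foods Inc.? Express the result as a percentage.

73.5%

By parent–child attribution (R1), Luis Andersen is treated as also owning Sofia Andersen's interest in Vantage Industries Corp, giving 40% + 55% = 95%.
By parent–child attribution (R1), Luis Andersen is treated as also owning Sofia Andersen's interest in Brightpath Holdings Ltd, giving 50% + 35% = 85%.
Chain via Vantage Industries Corp. (R2): 95% × 40% = 38% of Ashford Foods Inc.
Chain via Brightpath Holdings Ltd (R2): 85% × 30% = 25.5% of Ashford Foods Inc.
Chain via Summit Services GmbH (R2): 50% × 20% = 10% of Ashford Foods Inc.
Aggregating (R3): 38% + 25.5% + 10% = 73.5%.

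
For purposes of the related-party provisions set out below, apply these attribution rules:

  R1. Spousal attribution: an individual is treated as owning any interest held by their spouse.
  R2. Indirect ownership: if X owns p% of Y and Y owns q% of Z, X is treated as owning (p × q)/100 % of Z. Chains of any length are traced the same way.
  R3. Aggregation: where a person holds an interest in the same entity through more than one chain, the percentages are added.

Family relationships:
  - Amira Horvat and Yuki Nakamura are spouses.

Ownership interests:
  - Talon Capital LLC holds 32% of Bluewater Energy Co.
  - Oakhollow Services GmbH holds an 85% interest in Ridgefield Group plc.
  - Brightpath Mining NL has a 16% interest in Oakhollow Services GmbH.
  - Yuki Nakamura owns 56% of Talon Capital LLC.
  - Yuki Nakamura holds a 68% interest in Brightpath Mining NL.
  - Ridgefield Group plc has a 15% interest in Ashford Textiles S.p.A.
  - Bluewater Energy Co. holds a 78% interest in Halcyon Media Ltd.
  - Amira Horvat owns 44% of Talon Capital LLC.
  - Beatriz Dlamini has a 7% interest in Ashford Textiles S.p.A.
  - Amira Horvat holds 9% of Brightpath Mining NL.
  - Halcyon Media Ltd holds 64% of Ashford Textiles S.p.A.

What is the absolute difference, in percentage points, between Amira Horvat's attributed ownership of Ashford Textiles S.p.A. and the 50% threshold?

32.4548

By spousal attribution (R1), Amira Horvat is treated as also owning Yuki Nakamura's interest in Talon Capital LLC, giving 44% + 56% = 100%.
By spousal attribution (R1), Amira Horvat is treated as also owning Yuki Nakamura's interest in Brightpath Mining NL, giving 9% + 68% = 77%.
Chain via Talon Capital LLC → Bluewater Energy Co. → Halcyon Media Ltd (R2): 100% × 32% × 78% × 64% = 15.9744% of Ashford Textiles S.p.A.
Chain via Brightpath Mining NL → Oakhollow Services GmbH → Ridgefield Group plc (R2): 77% × 16% × 85% × 15% = 1.5708% of Ashford Textiles S.p.A.
Aggregating (R3): 15.9744% + 1.5708% = 17.5452%.
17.5452% falls short of the 50% threshold by 32.4548 percentage points.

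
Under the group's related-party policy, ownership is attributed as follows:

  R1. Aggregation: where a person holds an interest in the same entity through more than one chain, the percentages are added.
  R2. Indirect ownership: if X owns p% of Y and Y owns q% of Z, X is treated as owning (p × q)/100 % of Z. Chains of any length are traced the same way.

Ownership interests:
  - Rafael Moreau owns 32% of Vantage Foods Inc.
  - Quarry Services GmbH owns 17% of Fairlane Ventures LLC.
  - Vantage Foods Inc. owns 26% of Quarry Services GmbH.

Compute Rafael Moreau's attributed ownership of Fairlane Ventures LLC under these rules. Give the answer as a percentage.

Chain via Vantage Foods Inc. → Quarry Services GmbH (R2): 32% × 26% × 17% = 1.4144% of Fairlane Ventures LLC.

1.4144%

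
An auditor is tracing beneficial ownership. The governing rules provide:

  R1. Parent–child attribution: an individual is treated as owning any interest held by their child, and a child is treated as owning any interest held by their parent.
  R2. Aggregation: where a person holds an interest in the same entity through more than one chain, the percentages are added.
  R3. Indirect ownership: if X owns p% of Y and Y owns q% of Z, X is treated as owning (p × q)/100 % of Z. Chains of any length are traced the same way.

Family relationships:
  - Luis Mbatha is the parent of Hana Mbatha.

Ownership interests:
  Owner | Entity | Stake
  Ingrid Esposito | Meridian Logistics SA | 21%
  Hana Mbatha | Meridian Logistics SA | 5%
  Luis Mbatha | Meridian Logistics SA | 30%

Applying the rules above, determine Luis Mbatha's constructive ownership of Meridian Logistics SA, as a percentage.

By parent–child attribution (R1), Luis Mbatha is treated as also owning Hana Mbatha's interest in Meridian Logistics SA, giving 30% + 5% = 35%.
Direct interest in Meridian Logistics SA: 35%.

35%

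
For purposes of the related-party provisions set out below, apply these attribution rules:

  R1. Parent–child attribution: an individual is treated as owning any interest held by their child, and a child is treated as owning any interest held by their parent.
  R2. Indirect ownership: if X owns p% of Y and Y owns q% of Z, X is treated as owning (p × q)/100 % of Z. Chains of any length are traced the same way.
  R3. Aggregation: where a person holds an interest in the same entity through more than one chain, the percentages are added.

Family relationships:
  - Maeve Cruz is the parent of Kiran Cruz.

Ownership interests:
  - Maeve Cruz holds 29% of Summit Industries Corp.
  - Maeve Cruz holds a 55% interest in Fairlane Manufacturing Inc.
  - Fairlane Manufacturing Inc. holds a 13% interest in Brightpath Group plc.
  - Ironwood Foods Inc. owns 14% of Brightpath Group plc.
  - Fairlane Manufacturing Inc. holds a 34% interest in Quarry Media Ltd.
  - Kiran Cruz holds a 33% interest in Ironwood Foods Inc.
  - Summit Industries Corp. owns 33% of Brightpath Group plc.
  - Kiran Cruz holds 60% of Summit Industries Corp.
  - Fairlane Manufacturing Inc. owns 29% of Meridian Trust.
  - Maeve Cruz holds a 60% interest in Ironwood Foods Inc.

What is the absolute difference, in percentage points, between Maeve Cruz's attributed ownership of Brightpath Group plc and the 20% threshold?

29.54

By parent–child attribution (R1), Maeve Cruz is treated as also owning Kiran Cruz's interest in Ironwood Foods Inc, giving 60% + 33% = 93%.
By parent–child attribution (R1), Maeve Cruz is treated as also owning Kiran Cruz's interest in Summit Industries Corp, giving 29% + 60% = 89%.
Chain via Ironwood Foods Inc. (R2): 93% × 14% = 13.02% of Brightpath Group plc.
Chain via Summit Industries Corp. (R2): 89% × 33% = 29.37% of Brightpath Group plc.
Chain via Fairlane Manufacturing Inc. (R2): 55% × 13% = 7.15% of Brightpath Group plc.
Aggregating (R3): 13.02% + 29.37% + 7.15% = 49.54%.
49.54% exceeds the 20% threshold by 29.54 percentage points.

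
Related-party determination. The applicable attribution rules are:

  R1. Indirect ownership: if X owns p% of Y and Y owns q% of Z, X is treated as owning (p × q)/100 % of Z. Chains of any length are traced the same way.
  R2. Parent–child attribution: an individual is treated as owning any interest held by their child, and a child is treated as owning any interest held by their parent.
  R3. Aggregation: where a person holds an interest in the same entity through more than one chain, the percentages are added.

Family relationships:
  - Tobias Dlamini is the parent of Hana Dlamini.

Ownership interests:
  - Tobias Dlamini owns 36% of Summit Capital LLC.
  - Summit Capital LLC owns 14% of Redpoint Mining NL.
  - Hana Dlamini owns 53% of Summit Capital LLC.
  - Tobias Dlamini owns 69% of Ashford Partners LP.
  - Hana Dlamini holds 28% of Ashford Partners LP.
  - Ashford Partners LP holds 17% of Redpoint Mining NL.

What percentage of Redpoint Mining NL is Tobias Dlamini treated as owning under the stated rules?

By parent–child attribution (R2), Tobias Dlamini is treated as also owning Hana Dlamini's interest in Ashford Partners LP, giving 69% + 28% = 97%.
By parent–child attribution (R2), Tobias Dlamini is treated as also owning Hana Dlamini's interest in Summit Capital LLC, giving 36% + 53% = 89%.
Chain via Ashford Partners LP (R1): 97% × 17% = 16.49% of Redpoint Mining NL.
Chain via Summit Capital LLC (R1): 89% × 14% = 12.46% of Redpoint Mining NL.
Aggregating (R3): 16.49% + 12.46% = 28.95%.

28.95%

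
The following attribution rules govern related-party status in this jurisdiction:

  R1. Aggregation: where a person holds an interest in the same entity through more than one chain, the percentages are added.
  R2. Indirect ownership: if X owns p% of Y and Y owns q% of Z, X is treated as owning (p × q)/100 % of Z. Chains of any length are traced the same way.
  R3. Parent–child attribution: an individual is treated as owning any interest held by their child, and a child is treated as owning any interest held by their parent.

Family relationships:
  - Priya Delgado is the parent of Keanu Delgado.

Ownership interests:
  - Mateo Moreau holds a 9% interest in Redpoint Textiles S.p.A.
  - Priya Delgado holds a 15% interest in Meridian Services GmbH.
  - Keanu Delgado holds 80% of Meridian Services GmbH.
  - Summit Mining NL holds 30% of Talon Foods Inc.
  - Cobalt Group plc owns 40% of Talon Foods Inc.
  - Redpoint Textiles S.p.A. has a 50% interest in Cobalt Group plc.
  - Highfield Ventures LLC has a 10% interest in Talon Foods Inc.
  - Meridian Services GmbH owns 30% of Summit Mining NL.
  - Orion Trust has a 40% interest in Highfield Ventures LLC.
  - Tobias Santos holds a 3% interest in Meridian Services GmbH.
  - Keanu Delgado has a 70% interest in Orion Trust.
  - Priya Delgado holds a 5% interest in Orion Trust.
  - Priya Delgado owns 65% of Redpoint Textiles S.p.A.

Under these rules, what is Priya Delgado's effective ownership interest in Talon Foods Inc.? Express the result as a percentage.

By parent–child attribution (R3), Priya Delgado is treated as also owning Keanu Delgado's interest in Meridian Services GmbH, giving 15% + 80% = 95%.
By parent–child attribution (R3), Priya Delgado is treated as also owning Keanu Delgado's interest in Orion Trust, giving 5% + 70% = 75%.
Chain via Redpoint Textiles S.p.A. → Cobalt Group plc (R2): 65% × 50% × 40% = 13% of Talon Foods Inc.
Chain via Meridian Services GmbH → Summit Mining NL (R2): 95% × 30% × 30% = 8.55% of Talon Foods Inc.
Chain via Orion Trust → Highfield Ventures LLC (R2): 75% × 40% × 10% = 3% of Talon Foods Inc.
Aggregating (R1): 13% + 8.55% + 3% = 24.55%.

24.55%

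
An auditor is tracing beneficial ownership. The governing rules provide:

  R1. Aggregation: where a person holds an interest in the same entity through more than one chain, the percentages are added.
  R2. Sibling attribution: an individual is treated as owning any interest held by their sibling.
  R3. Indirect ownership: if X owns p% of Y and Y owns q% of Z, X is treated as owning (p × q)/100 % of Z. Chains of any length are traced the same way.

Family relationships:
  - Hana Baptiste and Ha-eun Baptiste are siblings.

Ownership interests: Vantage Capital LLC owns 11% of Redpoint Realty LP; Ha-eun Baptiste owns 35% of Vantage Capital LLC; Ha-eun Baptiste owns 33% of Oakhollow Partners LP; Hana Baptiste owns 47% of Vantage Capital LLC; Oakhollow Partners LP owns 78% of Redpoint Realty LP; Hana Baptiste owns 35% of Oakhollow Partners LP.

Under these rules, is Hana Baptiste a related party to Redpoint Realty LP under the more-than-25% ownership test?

By sibling attribution (R2), Hana Baptiste is treated as also owning Ha-eun Baptiste's interest in Oakhollow Partners LP, giving 35% + 33% = 68%.
By sibling attribution (R2), Hana Baptiste is treated as also owning Ha-eun Baptiste's interest in Vantage Capital LLC, giving 47% + 35% = 82%.
Chain via Oakhollow Partners LP (R3): 68% × 78% = 53.04% of Redpoint Realty LP.
Chain via Vantage Capital LLC (R3): 82% × 11% = 9.02% of Redpoint Realty LP.
Aggregating (R1): 53.04% + 9.02% = 62.06%.
62.06% exceeds the 25% threshold, so Hana is a related party to Redpoint Realty LP.

Yes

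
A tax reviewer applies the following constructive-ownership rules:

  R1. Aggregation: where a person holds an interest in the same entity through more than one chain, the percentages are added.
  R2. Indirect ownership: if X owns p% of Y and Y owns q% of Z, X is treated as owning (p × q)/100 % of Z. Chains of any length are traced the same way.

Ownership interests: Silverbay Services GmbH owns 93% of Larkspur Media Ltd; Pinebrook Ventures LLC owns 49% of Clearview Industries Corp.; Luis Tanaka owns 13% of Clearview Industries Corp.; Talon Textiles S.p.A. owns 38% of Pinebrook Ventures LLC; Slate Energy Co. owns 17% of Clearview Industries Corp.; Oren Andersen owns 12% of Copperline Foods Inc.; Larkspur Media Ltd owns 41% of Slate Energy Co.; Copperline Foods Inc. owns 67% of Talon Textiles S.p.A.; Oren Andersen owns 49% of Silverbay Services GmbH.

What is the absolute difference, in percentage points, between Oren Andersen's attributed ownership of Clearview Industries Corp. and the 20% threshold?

15.326723

Chain via Copperline Foods Inc. → Talon Textiles S.p.A. → Pinebrook Ventures LLC (R2): 12% × 67% × 38% × 49% = 1.497048% of Clearview Industries Corp.
Chain via Silverbay Services GmbH → Larkspur Media Ltd → Slate Energy Co. (R2): 49% × 93% × 41% × 17% = 3.176229% of Clearview Industries Corp.
Aggregating (R1): 1.497048% + 3.176229% = 4.673277%.
4.673277% falls short of the 20% threshold by 15.326723 percentage points.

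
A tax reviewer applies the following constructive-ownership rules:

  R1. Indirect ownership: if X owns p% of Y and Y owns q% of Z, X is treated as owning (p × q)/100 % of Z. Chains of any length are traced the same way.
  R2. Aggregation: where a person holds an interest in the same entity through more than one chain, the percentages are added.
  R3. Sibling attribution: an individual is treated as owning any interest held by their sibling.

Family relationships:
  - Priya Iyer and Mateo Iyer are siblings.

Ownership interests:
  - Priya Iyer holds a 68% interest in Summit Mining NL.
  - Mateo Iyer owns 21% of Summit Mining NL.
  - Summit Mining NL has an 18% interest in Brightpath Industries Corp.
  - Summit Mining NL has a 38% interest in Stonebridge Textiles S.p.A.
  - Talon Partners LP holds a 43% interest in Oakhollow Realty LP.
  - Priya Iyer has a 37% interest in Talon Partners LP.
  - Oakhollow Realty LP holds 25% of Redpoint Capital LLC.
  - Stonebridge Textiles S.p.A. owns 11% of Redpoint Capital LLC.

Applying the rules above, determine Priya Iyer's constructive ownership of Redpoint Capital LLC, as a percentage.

7.6977%

By sibling attribution (R3), Priya Iyer is treated as also owning Mateo Iyer's interest in Summit Mining NL, giving 68% + 21% = 89%.
Chain via Talon Partners LP → Oakhollow Realty LP (R1): 37% × 43% × 25% = 3.9775% of Redpoint Capital LLC.
Chain via Summit Mining NL → Stonebridge Textiles S.p.A. (R1): 89% × 38% × 11% = 3.7202% of Redpoint Capital LLC.
Aggregating (R2): 3.9775% + 3.7202% = 7.6977%.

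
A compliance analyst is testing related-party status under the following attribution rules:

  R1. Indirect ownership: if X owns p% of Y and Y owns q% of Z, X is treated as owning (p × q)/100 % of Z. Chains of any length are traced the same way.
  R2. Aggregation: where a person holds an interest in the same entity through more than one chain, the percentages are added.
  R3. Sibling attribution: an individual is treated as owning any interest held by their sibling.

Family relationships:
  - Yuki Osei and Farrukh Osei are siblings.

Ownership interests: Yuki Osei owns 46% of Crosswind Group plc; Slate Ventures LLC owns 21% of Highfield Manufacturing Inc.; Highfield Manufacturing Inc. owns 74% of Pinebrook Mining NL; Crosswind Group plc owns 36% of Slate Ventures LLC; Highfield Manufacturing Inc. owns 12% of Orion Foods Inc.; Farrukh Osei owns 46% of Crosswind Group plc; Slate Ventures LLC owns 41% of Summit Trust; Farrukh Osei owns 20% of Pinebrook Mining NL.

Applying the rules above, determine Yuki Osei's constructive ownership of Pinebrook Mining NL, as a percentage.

By sibling attribution (R3), Yuki Osei is treated as also owning Farrukh Osei's interest in Crosswind Group plc, giving 46% + 46% = 92%.
By sibling attribution (R3), Yuki Osei is treated as owning Farrukh Osei's 20% interest in Pinebrook Mining NL.
Chain via Crosswind Group plc → Slate Ventures LLC → Highfield Manufacturing Inc. (R1): 92% × 36% × 21% × 74% = 5.146848% of Pinebrook Mining NL.
Direct interest in Pinebrook Mining NL: 20%.
Aggregating (R2): 5.146848% + 20% = 25.146848%.

25.146848%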